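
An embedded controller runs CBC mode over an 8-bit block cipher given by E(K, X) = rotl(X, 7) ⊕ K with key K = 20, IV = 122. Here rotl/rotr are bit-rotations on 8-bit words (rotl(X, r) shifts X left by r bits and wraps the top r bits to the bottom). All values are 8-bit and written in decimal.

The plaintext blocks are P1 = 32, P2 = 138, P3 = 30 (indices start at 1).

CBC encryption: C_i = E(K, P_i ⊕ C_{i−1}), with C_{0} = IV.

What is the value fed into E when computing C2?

179

C1: P1 ⊕ 122 = 90; E(K, 90) = 57.
C2: P2 ⊕ 57 = 179; E(K, 179) = 205.
So the input to E for block 2 is 179.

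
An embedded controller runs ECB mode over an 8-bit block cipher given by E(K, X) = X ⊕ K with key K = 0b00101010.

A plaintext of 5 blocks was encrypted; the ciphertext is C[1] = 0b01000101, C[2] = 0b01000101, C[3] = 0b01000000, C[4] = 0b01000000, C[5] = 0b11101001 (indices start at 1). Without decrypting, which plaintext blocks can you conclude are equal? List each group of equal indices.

ECB encrypts each block independently with the same key, so equal ciphertext blocks imply equal plaintext blocks.
C[1] = C[2] = 0b01000101, so P[1] = P[2].
C[3] = C[4] = 0b01000000, so P[3] = P[4].

P[1] = P[2]; P[3] = P[4]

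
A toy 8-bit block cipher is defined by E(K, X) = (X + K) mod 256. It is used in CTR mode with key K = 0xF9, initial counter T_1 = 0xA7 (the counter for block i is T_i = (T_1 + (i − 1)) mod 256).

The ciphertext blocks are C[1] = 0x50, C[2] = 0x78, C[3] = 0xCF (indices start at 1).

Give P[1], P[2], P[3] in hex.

CTR decryption: S_i = E(K, T_i) where T_i is the counter for block i; P_i = C_i ⊕ S_i.
P[1]: T = 0xA7, S = E(K, T) = 0xA0; 0x50 ⊕ 0xA0 = 0xF0.
P[2]: T = 0xA8, S = E(K, T) = 0xA1; 0x78 ⊕ 0xA1 = 0xD9.
P[3]: T = 0xA9, S = E(K, T) = 0xA2; 0xCF ⊕ 0xA2 = 0x6D.

P[1] = 0xF0, P[2] = 0xD9, P[3] = 0x6D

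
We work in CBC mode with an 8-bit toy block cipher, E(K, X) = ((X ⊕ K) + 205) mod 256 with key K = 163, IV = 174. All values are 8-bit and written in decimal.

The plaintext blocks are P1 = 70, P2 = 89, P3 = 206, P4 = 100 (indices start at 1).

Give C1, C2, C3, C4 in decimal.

CBC encryption: C_i = E(K, P_i ⊕ C_{i−1}), with C_{0} = IV.
C1: P1 ⊕ 174 = 232; E(K, 232) = 24.
C2: P2 ⊕ 24 = 65; E(K, 65) = 175.
C3: P3 ⊕ 175 = 97; E(K, 97) = 143.
C4: P4 ⊕ 143 = 235; E(K, 235) = 21.

C1 = 24, C2 = 175, C3 = 143, C4 = 21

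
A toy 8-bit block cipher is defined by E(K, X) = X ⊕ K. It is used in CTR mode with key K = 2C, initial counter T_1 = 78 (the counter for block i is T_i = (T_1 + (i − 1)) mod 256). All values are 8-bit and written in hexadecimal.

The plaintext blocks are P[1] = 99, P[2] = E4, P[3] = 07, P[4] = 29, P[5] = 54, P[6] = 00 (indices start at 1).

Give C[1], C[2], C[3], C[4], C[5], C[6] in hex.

CTR encryption: S_i = E(K, T_i) where T_i is the counter for block i; C_i = P_i ⊕ S_i.
C[1]: T = 78, S = E(K, T) = 54; 99 ⊕ 54 = CD.
C[2]: T = 79, S = E(K, T) = 55; E4 ⊕ 55 = B1.
C[3]: T = 7A, S = E(K, T) = 56; 07 ⊕ 56 = 51.
C[4]: T = 7B, S = E(K, T) = 57; 29 ⊕ 57 = 7E.
C[5]: T = 7C, S = E(K, T) = 50; 54 ⊕ 50 = 04.
C[6]: T = 7D, S = E(K, T) = 51; 00 ⊕ 51 = 51.

C[1] = CD, C[2] = B1, C[3] = 51, C[4] = 7E, C[5] = 04, C[6] = 51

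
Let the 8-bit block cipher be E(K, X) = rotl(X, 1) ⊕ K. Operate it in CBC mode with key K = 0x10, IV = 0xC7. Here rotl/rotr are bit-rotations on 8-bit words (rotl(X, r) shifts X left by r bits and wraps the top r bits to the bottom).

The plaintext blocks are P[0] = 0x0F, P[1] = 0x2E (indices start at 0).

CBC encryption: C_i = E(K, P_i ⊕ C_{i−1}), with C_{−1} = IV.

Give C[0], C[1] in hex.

C[0]: P[0] ⊕ 0xC7 = 0xC8; E(K, 0xC8) = 0x81.
C[1]: P[1] ⊕ 0x81 = 0xAF; E(K, 0xAF) = 0x4F.

C[0] = 0x81, C[1] = 0x4F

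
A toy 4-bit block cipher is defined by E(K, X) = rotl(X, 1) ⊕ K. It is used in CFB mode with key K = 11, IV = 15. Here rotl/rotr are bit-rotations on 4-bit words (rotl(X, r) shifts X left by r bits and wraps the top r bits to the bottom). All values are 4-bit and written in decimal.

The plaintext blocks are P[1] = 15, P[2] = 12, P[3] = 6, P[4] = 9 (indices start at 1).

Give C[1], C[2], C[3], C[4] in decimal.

C[1] = 11, C[2] = 0, C[3] = 13, C[4] = 9

CFB encryption: C_i = P_i ⊕ E(K, C_{i−1}), with C_{0} = IV.
C[1]: E(K, 15) = 4; 15 ⊕ 4 = 11.
C[2]: E(K, 11) = 12; 12 ⊕ 12 = 0.
C[3]: E(K, 0) = 11; 6 ⊕ 11 = 13.
C[4]: E(K, 13) = 0; 9 ⊕ 0 = 9.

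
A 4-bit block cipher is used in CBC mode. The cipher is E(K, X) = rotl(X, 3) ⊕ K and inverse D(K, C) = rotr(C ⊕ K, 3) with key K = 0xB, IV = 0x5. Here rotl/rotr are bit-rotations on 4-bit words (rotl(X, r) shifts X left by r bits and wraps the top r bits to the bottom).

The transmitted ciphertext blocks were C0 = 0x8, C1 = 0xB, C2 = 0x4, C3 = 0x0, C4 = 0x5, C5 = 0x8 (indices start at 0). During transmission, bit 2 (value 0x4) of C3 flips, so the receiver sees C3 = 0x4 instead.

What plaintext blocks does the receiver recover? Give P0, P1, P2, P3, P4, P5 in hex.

CBC decryption: P_i = D(K, C_i) ⊕ C_{i−1}, with C_{−1} = IV.
Only C3 changed, to 0x4. In CBC, a change in C_i garbles P_i and flips the same bit in P_{i+1}. Decrypting the received ciphertext:
P0: D(K, 0x8) = 0x6; 0x6 ⊕ 0x5 = 0x3.
P1: D(K, 0xB) = 0x0; 0x0 ⊕ 0x8 = 0x8.
P2: D(K, 0x4) = 0xF; 0xF ⊕ 0xB = 0x4.
P3: D(K, 0x4) = 0xF; 0xF ⊕ 0x4 = 0xB.
P4: D(K, 0x5) = 0xD; 0xD ⊕ 0x4 = 0x9.
P5: D(K, 0x8) = 0x6; 0x6 ⊕ 0x5 = 0x3.
Blocks that differ from the original plaintext: P3, P4.

P0 = 0x3, P1 = 0x8, P2 = 0x4, P3 = 0xB, P4 = 0x9, P5 = 0x3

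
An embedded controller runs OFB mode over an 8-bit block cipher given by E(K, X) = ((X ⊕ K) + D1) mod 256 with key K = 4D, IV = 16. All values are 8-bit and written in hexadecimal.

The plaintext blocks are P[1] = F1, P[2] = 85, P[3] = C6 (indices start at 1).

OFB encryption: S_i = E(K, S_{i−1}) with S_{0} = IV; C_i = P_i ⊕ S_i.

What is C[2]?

C[2] = B7

C[1]: S = E(K, 16) = 2C; F1 ⊕ 2C = DD.
C[2]: S = E(K, 2C) = 32; 85 ⊕ 32 = B7.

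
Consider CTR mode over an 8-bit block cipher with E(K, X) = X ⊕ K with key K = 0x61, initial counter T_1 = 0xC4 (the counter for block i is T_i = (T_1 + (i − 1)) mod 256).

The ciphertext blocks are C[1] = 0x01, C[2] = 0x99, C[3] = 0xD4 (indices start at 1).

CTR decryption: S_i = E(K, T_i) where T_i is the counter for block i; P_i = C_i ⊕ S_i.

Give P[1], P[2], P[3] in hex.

P[1] = 0xA4, P[2] = 0x3D, P[3] = 0x73

P[1]: T = 0xC4, S = E(K, T) = 0xA5; 0x01 ⊕ 0xA5 = 0xA4.
P[2]: T = 0xC5, S = E(K, T) = 0xA4; 0x99 ⊕ 0xA4 = 0x3D.
P[3]: T = 0xC6, S = E(K, T) = 0xA7; 0xD4 ⊕ 0xA7 = 0x73.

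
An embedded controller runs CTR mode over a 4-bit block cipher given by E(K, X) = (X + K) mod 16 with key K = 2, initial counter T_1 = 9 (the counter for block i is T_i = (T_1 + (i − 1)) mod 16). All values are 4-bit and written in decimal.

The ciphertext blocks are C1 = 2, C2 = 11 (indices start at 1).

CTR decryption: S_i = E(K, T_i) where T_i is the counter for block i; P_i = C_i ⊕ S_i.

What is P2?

P2 = 7

P2: T = 10, S = E(K, T) = 12; 11 ⊕ 12 = 7.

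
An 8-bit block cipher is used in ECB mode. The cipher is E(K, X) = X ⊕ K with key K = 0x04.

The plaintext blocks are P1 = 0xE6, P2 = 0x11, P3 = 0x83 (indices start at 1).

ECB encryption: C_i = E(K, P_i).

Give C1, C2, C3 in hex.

C1: E(K, 0xE6) = 0xE2.
C2: E(K, 0x11) = 0x15.
C3: E(K, 0x83) = 0x87.

C1 = 0xE2, C2 = 0x15, C3 = 0x87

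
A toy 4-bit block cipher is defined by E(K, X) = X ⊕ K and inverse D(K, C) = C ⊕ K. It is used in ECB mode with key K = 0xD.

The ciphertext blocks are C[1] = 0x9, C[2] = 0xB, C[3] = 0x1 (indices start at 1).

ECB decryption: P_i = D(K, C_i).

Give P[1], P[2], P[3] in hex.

P[1]: D(K, 0x9) = 0x4.
P[2]: D(K, 0xB) = 0x6.
P[3]: D(K, 0x1) = 0xC.

P[1] = 0x4, P[2] = 0x6, P[3] = 0xC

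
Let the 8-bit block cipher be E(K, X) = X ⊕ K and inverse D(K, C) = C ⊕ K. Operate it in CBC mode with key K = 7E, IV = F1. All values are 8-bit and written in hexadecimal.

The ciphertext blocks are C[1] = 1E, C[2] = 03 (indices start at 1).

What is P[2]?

CBC decryption: P_i = D(K, C_i) ⊕ C_{i−1}, with C_{0} = IV.
P[2]: D(K, 03) = 7D; 7D ⊕ 1E = 63.

P[2] = 63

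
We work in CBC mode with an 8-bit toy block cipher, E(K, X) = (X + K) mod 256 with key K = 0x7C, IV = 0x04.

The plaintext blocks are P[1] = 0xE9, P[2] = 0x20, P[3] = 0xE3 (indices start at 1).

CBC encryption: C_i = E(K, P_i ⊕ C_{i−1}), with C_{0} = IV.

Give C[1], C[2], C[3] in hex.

C[1]: P[1] ⊕ 0x04 = 0xED; E(K, 0xED) = 0x69.
C[2]: P[2] ⊕ 0x69 = 0x49; E(K, 0x49) = 0xC5.
C[3]: P[3] ⊕ 0xC5 = 0x26; E(K, 0x26) = 0xA2.

C[1] = 0x69, C[2] = 0xC5, C[3] = 0xA2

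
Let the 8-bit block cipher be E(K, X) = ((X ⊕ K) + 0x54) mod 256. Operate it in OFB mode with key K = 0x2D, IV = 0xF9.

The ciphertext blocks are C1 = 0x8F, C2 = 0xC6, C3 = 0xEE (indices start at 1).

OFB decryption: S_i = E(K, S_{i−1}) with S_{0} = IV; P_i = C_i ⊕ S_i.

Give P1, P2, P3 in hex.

P1 = 0xA7, P2 = 0x9F, P3 = 0x26

P1: S = E(K, 0xF9) = 0x28; 0x8F ⊕ 0x28 = 0xA7.
P2: S = E(K, 0x28) = 0x59; 0xC6 ⊕ 0x59 = 0x9F.
P3: S = E(K, 0x59) = 0xC8; 0xEE ⊕ 0xC8 = 0x26.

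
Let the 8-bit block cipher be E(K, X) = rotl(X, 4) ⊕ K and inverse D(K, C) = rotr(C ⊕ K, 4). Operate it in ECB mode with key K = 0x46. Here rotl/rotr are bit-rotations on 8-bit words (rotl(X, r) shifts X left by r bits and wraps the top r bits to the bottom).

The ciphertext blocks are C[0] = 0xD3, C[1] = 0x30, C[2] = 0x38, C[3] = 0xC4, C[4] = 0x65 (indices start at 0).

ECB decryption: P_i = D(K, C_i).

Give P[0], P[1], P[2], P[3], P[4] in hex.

P[0]: D(K, 0xD3) = 0x59.
P[1]: D(K, 0x30) = 0x67.
P[2]: D(K, 0x38) = 0xE7.
P[3]: D(K, 0xC4) = 0x28.
P[4]: D(K, 0x65) = 0x32.

P[0] = 0x59, P[1] = 0x67, P[2] = 0xE7, P[3] = 0x28, P[4] = 0x32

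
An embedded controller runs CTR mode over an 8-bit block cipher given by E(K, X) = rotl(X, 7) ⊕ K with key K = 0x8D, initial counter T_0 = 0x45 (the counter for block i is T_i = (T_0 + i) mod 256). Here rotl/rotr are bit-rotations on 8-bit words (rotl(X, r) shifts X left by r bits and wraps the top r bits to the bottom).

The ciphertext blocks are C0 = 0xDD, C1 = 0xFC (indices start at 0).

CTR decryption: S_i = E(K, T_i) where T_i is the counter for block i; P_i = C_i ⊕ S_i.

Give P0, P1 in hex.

P0 = 0xF2, P1 = 0x52

P0: T = 0x45, S = E(K, T) = 0x2F; 0xDD ⊕ 0x2F = 0xF2.
P1: T = 0x46, S = E(K, T) = 0xAE; 0xFC ⊕ 0xAE = 0x52.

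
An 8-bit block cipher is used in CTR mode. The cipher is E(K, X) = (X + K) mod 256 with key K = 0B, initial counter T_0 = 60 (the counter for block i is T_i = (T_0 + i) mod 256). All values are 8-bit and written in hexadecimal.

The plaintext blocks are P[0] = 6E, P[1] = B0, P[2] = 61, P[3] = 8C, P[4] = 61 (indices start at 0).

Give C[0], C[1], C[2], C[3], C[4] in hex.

C[0] = 05, C[1] = DC, C[2] = 0C, C[3] = E2, C[4] = 0E

CTR encryption: S_i = E(K, T_i) where T_i is the counter for block i; C_i = P_i ⊕ S_i.
C[0]: T = 60, S = E(K, T) = 6B; 6E ⊕ 6B = 05.
C[1]: T = 61, S = E(K, T) = 6C; B0 ⊕ 6C = DC.
C[2]: T = 62, S = E(K, T) = 6D; 61 ⊕ 6D = 0C.
C[3]: T = 63, S = E(K, T) = 6E; 8C ⊕ 6E = E2.
C[4]: T = 64, S = E(K, T) = 6F; 61 ⊕ 6F = 0E.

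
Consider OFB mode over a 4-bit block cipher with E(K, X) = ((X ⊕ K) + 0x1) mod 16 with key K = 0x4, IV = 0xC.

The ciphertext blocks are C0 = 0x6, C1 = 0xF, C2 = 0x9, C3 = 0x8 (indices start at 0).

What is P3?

P3 = 0x8

OFB decryption: S_i = E(K, S_{i−1}) with S_{−1} = IV; P_i = C_i ⊕ S_i.
P0: S = E(K, 0xC) = 0x9; 0x6 ⊕ 0x9 = 0xF.
P1: S = E(K, 0x9) = 0xE; 0xF ⊕ 0xE = 0x1.
P2: S = E(K, 0xE) = 0xB; 0x9 ⊕ 0xB = 0x2.
P3: S = E(K, 0xB) = 0x0; 0x8 ⊕ 0x0 = 0x8.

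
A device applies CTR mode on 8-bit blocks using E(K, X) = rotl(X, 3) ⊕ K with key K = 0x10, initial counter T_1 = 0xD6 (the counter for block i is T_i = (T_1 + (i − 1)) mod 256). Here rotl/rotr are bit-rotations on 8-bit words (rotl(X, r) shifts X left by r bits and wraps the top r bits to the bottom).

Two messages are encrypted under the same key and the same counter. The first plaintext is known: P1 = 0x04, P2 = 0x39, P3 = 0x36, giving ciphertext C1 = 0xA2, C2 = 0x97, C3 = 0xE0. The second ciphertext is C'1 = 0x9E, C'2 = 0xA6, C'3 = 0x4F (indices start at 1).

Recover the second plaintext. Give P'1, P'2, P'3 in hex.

In CTR with a reused counter, both messages share the same keystream S_i, so C_i ⊕ C'_i = P_i ⊕ P'_i and thus P'_i = P_i ⊕ C_i ⊕ C'_i.
P'1: 0x04 ⊕ 0xA2 ⊕ 0x9E = 0x38.
P'2: 0x39 ⊕ 0x97 ⊕ 0xA6 = 0x08.
P'3: 0x36 ⊕ 0xE0 ⊕ 0x4F = 0x99.

P'1 = 0x38, P'2 = 0x08, P'3 = 0x99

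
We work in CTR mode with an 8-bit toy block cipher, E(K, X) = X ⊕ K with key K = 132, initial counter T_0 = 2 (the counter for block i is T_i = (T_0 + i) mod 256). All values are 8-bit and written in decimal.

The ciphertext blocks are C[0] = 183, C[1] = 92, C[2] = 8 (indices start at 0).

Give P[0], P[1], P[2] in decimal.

P[0] = 49, P[1] = 219, P[2] = 136

CTR decryption: S_i = E(K, T_i) where T_i is the counter for block i; P_i = C_i ⊕ S_i.
P[0]: T = 2, S = E(K, T) = 134; 183 ⊕ 134 = 49.
P[1]: T = 3, S = E(K, T) = 135; 92 ⊕ 135 = 219.
P[2]: T = 4, S = E(K, T) = 128; 8 ⊕ 128 = 136.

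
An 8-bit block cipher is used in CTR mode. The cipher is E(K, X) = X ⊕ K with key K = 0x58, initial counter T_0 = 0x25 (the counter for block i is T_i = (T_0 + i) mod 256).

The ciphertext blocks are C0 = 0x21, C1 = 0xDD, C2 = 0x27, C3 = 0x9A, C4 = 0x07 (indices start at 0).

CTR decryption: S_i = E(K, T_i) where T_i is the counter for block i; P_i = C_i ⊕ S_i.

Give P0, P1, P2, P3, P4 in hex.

P0 = 0x5C, P1 = 0xA3, P2 = 0x58, P3 = 0xEA, P4 = 0x76

P0: T = 0x25, S = E(K, T) = 0x7D; 0x21 ⊕ 0x7D = 0x5C.
P1: T = 0x26, S = E(K, T) = 0x7E; 0xDD ⊕ 0x7E = 0xA3.
P2: T = 0x27, S = E(K, T) = 0x7F; 0x27 ⊕ 0x7F = 0x58.
P3: T = 0x28, S = E(K, T) = 0x70; 0x9A ⊕ 0x70 = 0xEA.
P4: T = 0x29, S = E(K, T) = 0x71; 0x07 ⊕ 0x71 = 0x76.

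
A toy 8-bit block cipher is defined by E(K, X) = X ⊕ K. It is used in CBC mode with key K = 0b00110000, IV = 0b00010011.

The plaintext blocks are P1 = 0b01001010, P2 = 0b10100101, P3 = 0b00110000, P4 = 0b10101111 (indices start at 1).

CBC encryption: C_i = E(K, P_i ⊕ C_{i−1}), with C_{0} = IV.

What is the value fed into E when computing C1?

0b01011001

C1: P1 ⊕ 0b00010011 = 0b01011001; E(K, 0b01011001) = 0b01101001.
So the input to E for block 1 is 0b01011001.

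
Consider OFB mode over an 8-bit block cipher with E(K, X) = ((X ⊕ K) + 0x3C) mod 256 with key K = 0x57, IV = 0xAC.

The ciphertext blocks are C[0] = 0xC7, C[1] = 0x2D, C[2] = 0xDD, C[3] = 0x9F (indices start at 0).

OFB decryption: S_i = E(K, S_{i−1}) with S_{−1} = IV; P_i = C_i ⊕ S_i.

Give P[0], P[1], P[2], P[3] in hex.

P[0]: S = E(K, 0xAC) = 0x37; 0xC7 ⊕ 0x37 = 0xF0.
P[1]: S = E(K, 0x37) = 0x9C; 0x2D ⊕ 0x9C = 0xB1.
P[2]: S = E(K, 0x9C) = 0x07; 0xDD ⊕ 0x07 = 0xDA.
P[3]: S = E(K, 0x07) = 0x8C; 0x9F ⊕ 0x8C = 0x13.

P[0] = 0xF0, P[1] = 0xB1, P[2] = 0xDA, P[3] = 0x13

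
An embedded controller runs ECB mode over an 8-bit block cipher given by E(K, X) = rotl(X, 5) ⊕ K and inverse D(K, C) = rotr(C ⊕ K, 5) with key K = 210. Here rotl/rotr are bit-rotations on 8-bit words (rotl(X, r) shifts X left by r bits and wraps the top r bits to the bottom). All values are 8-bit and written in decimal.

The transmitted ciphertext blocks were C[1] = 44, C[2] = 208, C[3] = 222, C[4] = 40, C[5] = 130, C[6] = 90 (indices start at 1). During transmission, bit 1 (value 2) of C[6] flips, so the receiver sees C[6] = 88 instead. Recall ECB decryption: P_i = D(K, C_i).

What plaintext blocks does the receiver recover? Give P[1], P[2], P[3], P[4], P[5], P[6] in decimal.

Only C[6] changed, to 88. In ECB, a change in C_i affects only P_i. Decrypting the received ciphertext:
P[1]: D(K, 44) = 247.
P[2]: D(K, 208) = 16.
P[3]: D(K, 222) = 96.
P[4]: D(K, 40) = 215.
P[5]: D(K, 130) = 130.
P[6]: D(K, 88) = 84.
Blocks that differ from the original plaintext: P[6].

P[1] = 247, P[2] = 16, P[3] = 96, P[4] = 215, P[5] = 130, P[6] = 84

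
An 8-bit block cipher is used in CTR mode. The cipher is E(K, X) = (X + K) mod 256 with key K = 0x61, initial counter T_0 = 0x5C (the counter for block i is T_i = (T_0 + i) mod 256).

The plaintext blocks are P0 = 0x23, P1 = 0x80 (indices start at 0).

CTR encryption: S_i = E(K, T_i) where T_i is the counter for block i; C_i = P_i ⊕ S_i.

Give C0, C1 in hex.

C0 = 0x9E, C1 = 0x3E

C0: T = 0x5C, S = E(K, T) = 0xBD; 0x23 ⊕ 0xBD = 0x9E.
C1: T = 0x5D, S = E(K, T) = 0xBE; 0x80 ⊕ 0xBE = 0x3E.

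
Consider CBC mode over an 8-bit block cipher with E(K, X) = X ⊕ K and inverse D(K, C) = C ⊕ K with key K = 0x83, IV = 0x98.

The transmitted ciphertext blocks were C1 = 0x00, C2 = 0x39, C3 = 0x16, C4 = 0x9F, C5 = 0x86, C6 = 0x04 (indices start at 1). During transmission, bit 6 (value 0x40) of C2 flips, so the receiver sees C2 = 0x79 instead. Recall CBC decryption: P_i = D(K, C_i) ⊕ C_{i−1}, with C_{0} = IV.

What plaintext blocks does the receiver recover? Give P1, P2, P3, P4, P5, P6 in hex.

P1 = 0x1B, P2 = 0xFA, P3 = 0xEC, P4 = 0x0A, P5 = 0x9A, P6 = 0x01

Only C2 changed, to 0x79. In CBC, a change in C_i garbles P_i and flips the same bit in P_{i+1}. Decrypting the received ciphertext:
P1: D(K, 0x00) = 0x83; 0x83 ⊕ 0x98 = 0x1B.
P2: D(K, 0x79) = 0xFA; 0xFA ⊕ 0x00 = 0xFA.
P3: D(K, 0x16) = 0x95; 0x95 ⊕ 0x79 = 0xEC.
P4: D(K, 0x9F) = 0x1C; 0x1C ⊕ 0x16 = 0x0A.
P5: D(K, 0x86) = 0x05; 0x05 ⊕ 0x9F = 0x9A.
P6: D(K, 0x04) = 0x87; 0x87 ⊕ 0x86 = 0x01.
Blocks that differ from the original plaintext: P2, P3.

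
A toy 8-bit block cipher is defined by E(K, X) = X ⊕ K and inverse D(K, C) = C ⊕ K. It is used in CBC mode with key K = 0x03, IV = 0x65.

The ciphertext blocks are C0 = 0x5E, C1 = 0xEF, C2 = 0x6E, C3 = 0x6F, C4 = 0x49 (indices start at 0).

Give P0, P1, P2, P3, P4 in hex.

P0 = 0x38, P1 = 0xB2, P2 = 0x82, P3 = 0x02, P4 = 0x25

CBC decryption: P_i = D(K, C_i) ⊕ C_{i−1}, with C_{−1} = IV.
P0: D(K, 0x5E) = 0x5D; 0x5D ⊕ 0x65 = 0x38.
P1: D(K, 0xEF) = 0xEC; 0xEC ⊕ 0x5E = 0xB2.
P2: D(K, 0x6E) = 0x6D; 0x6D ⊕ 0xEF = 0x82.
P3: D(K, 0x6F) = 0x6C; 0x6C ⊕ 0x6E = 0x02.
P4: D(K, 0x49) = 0x4A; 0x4A ⊕ 0x6F = 0x25.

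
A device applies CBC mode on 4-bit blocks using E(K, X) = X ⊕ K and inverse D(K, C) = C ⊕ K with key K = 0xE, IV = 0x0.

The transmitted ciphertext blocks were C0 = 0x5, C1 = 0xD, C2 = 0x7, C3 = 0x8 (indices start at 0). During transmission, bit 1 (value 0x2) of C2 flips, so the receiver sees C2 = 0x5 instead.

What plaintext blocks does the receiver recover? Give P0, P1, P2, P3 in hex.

CBC decryption: P_i = D(K, C_i) ⊕ C_{i−1}, with C_{−1} = IV.
Only C2 changed, to 0x5. In CBC, a change in C_i garbles P_i and flips the same bit in P_{i+1}. Decrypting the received ciphertext:
P0: D(K, 0x5) = 0xB; 0xB ⊕ 0x0 = 0xB.
P1: D(K, 0xD) = 0x3; 0x3 ⊕ 0x5 = 0x6.
P2: D(K, 0x5) = 0xB; 0xB ⊕ 0xD = 0x6.
P3: D(K, 0x8) = 0x6; 0x6 ⊕ 0x5 = 0x3.
Blocks that differ from the original plaintext: P2, P3.

P0 = 0xB, P1 = 0x6, P2 = 0x6, P3 = 0x3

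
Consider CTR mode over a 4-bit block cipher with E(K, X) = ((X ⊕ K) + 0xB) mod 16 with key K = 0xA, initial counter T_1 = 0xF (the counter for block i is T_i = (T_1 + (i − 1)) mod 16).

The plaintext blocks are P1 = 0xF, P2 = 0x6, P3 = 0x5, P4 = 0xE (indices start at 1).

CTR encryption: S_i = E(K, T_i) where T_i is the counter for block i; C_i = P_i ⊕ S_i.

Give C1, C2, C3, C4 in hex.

C1: T = 0xF, S = E(K, T) = 0x0; 0xF ⊕ 0x0 = 0xF.
C2: T = 0x0, S = E(K, T) = 0x5; 0x6 ⊕ 0x5 = 0x3.
C3: T = 0x1, S = E(K, T) = 0x6; 0x5 ⊕ 0x6 = 0x3.
C4: T = 0x2, S = E(K, T) = 0x3; 0xE ⊕ 0x3 = 0xD.

C1 = 0xF, C2 = 0x3, C3 = 0x3, C4 = 0xD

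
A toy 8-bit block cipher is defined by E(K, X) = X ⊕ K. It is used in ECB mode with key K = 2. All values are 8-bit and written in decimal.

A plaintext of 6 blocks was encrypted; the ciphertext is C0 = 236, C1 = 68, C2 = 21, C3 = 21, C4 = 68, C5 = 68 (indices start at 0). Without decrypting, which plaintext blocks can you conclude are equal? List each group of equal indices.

ECB encrypts each block independently with the same key, so equal ciphertext blocks imply equal plaintext blocks.
C1 = C4 = C5 = 68, so P1 = P4 = P5.
C2 = C3 = 21, so P2 = P3.

P1 = P4 = P5; P2 = P3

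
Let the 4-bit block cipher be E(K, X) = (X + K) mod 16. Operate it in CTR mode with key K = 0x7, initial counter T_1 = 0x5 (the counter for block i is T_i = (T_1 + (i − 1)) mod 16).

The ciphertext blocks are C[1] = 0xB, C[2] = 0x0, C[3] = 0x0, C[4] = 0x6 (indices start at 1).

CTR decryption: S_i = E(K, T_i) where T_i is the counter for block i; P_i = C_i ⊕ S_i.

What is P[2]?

P[2]: T = 0x6, S = E(K, T) = 0xD; 0x0 ⊕ 0xD = 0xD.

P[2] = 0xD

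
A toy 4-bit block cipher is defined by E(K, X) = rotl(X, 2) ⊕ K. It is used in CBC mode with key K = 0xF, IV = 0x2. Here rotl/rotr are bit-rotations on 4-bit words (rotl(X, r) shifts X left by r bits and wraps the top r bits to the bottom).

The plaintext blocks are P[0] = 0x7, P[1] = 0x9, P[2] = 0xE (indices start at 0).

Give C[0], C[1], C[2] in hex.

CBC encryption: C_i = E(K, P_i ⊕ C_{i−1}), with C_{−1} = IV.
C[0]: P[0] ⊕ 0x2 = 0x5; E(K, 0x5) = 0xA.
C[1]: P[1] ⊕ 0xA = 0x3; E(K, 0x3) = 0x3.
C[2]: P[2] ⊕ 0x3 = 0xD; E(K, 0xD) = 0x8.

C[0] = 0xA, C[1] = 0x3, C[2] = 0x8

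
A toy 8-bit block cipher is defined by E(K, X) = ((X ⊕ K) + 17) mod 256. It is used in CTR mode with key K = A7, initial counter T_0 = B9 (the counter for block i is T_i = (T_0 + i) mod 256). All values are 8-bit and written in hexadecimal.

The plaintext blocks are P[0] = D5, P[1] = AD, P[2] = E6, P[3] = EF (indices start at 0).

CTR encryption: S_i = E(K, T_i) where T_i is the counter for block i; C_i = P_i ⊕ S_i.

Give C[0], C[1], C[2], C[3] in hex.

C[0] = E0, C[1] = 99, C[2] = D5, C[3] = DD

C[0]: T = B9, S = E(K, T) = 35; D5 ⊕ 35 = E0.
C[1]: T = BA, S = E(K, T) = 34; AD ⊕ 34 = 99.
C[2]: T = BB, S = E(K, T) = 33; E6 ⊕ 33 = D5.
C[3]: T = BC, S = E(K, T) = 32; EF ⊕ 32 = DD.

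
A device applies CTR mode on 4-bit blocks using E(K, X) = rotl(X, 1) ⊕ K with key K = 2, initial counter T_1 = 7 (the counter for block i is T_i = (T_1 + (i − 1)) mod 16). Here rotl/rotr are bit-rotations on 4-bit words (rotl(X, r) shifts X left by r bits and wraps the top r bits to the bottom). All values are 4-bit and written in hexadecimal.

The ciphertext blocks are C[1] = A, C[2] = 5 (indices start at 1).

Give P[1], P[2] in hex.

CTR decryption: S_i = E(K, T_i) where T_i is the counter for block i; P_i = C_i ⊕ S_i.
P[1]: T = 7, S = E(K, T) = C; A ⊕ C = 6.
P[2]: T = 8, S = E(K, T) = 3; 5 ⊕ 3 = 6.

P[1] = 6, P[2] = 6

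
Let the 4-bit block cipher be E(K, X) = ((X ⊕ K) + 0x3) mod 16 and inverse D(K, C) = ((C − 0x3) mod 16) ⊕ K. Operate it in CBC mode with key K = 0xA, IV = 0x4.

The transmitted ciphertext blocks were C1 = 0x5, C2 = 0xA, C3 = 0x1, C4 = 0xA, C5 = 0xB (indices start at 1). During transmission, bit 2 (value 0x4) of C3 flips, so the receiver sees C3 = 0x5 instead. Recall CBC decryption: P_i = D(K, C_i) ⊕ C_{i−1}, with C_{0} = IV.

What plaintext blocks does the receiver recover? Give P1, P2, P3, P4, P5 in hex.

Only C3 changed, to 0x5. In CBC, a change in C_i garbles P_i and flips the same bit in P_{i+1}. Decrypting the received ciphertext:
P1: D(K, 0x5) = 0x8; 0x8 ⊕ 0x4 = 0xC.
P2: D(K, 0xA) = 0xD; 0xD ⊕ 0x5 = 0x8.
P3: D(K, 0x5) = 0x8; 0x8 ⊕ 0xA = 0x2.
P4: D(K, 0xA) = 0xD; 0xD ⊕ 0x5 = 0x8.
P5: D(K, 0xB) = 0x2; 0x2 ⊕ 0xA = 0x8.
Blocks that differ from the original plaintext: P3, P4.

P1 = 0xC, P2 = 0x8, P3 = 0x2, P4 = 0x8, P5 = 0x8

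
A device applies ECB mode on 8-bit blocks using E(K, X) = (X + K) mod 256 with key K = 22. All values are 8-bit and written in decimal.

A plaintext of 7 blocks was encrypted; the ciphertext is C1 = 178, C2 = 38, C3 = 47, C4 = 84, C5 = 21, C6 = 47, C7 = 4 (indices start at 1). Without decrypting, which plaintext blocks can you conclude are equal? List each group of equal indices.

P3 = P6

ECB encrypts each block independently with the same key, so equal ciphertext blocks imply equal plaintext blocks.
C3 = C6 = 47, so P3 = P6.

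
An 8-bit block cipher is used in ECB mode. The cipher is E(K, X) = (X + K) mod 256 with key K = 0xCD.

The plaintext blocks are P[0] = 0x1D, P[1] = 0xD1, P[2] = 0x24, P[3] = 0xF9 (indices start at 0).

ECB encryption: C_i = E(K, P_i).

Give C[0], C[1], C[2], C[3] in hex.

C[0] = 0xEA, C[1] = 0x9E, C[2] = 0xF1, C[3] = 0xC6

C[0]: E(K, 0x1D) = 0xEA.
C[1]: E(K, 0xD1) = 0x9E.
C[2]: E(K, 0x24) = 0xF1.
C[3]: E(K, 0xF9) = 0xC6.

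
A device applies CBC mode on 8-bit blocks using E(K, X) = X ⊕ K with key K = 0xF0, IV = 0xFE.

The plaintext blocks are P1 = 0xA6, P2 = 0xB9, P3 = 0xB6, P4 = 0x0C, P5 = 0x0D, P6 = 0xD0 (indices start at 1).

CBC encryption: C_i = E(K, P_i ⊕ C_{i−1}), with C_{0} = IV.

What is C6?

C1: P1 ⊕ 0xFE = 0x58; E(K, 0x58) = 0xA8.
C2: P2 ⊕ 0xA8 = 0x11; E(K, 0x11) = 0xE1.
C3: P3 ⊕ 0xE1 = 0x57; E(K, 0x57) = 0xA7.
C4: P4 ⊕ 0xA7 = 0xAB; E(K, 0xAB) = 0x5B.
C5: P5 ⊕ 0x5B = 0x56; E(K, 0x56) = 0xA6.
C6: P6 ⊕ 0xA6 = 0x76; E(K, 0x76) = 0x86.

C6 = 0x86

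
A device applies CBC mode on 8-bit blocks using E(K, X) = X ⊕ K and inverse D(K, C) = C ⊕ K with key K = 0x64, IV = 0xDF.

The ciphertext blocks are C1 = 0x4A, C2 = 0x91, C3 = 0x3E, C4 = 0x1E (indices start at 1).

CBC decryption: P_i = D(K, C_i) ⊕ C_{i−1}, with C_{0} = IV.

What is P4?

P4: D(K, 0x1E) = 0x7A; 0x7A ⊕ 0x3E = 0x44.

P4 = 0x44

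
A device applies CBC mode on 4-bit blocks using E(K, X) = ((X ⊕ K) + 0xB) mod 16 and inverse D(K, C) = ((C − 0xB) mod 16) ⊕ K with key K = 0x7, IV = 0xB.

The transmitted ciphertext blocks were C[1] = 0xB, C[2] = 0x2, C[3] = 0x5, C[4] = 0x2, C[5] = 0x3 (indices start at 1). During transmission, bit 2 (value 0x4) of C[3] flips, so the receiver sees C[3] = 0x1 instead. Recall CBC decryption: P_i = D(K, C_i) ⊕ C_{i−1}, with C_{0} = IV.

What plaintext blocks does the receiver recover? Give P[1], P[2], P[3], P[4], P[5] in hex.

P[1] = 0xC, P[2] = 0xB, P[3] = 0x3, P[4] = 0x1, P[5] = 0xD

Only C[3] changed, to 0x1. In CBC, a change in C_i garbles P_i and flips the same bit in P_{i+1}. Decrypting the received ciphertext:
P[1]: D(K, 0xB) = 0x7; 0x7 ⊕ 0xB = 0xC.
P[2]: D(K, 0x2) = 0x0; 0x0 ⊕ 0xB = 0xB.
P[3]: D(K, 0x1) = 0x1; 0x1 ⊕ 0x2 = 0x3.
P[4]: D(K, 0x2) = 0x0; 0x0 ⊕ 0x1 = 0x1.
P[5]: D(K, 0x3) = 0xF; 0xF ⊕ 0x2 = 0xD.
Blocks that differ from the original plaintext: P[3], P[4].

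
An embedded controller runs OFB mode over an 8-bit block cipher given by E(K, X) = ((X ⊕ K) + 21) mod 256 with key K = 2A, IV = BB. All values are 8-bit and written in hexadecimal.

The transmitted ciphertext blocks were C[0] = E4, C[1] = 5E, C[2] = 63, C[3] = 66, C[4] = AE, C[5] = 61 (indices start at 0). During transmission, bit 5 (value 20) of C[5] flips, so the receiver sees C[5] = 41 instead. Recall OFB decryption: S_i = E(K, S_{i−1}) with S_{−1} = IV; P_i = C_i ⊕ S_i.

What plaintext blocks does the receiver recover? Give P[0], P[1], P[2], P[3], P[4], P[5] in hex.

P[0] = 56, P[1] = E7, P[2] = D7, P[3] = D9, P[4] = 18, P[5] = FC

Only C[5] changed, to 41. In OFB, a change in C_i flips the same bit in P_i only; the keystream is unaffected. Decrypting the received ciphertext:
P[0]: S = E(K, BB) = B2; E4 ⊕ B2 = 56.
P[1]: S = E(K, B2) = B9; 5E ⊕ B9 = E7.
P[2]: S = E(K, B9) = B4; 63 ⊕ B4 = D7.
P[3]: S = E(K, B4) = BF; 66 ⊕ BF = D9.
P[4]: S = E(K, BF) = B6; AE ⊕ B6 = 18.
P[5]: S = E(K, B6) = BD; 41 ⊕ BD = FC.
Blocks that differ from the original plaintext: P[5].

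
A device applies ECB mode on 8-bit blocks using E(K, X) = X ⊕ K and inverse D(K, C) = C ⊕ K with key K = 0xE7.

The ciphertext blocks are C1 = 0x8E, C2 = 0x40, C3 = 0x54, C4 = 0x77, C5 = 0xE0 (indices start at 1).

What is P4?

P4 = 0x90

ECB decryption: P_i = D(K, C_i).
P4: D(K, 0x77) = 0x90.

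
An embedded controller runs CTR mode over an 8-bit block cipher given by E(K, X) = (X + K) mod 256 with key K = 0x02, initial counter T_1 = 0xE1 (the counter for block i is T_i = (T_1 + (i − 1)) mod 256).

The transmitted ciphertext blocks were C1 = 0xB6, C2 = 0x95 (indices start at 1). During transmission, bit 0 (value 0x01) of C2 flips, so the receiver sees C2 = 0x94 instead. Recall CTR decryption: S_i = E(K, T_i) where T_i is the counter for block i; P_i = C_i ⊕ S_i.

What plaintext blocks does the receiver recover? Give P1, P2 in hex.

P1 = 0x55, P2 = 0x70

Only C2 changed, to 0x94. In CTR, a change in C_i flips the same bit in P_i only; the keystream is unaffected. Decrypting the received ciphertext:
P1: T = 0xE1, S = E(K, T) = 0xE3; 0xB6 ⊕ 0xE3 = 0x55.
P2: T = 0xE2, S = E(K, T) = 0xE4; 0x94 ⊕ 0xE4 = 0x70.
Blocks that differ from the original plaintext: P2.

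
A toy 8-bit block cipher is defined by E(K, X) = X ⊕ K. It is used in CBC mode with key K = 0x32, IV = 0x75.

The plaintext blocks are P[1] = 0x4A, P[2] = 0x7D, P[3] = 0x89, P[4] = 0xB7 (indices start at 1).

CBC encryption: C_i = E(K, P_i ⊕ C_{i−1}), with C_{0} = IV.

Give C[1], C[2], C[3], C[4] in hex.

C[1] = 0x0D, C[2] = 0x42, C[3] = 0xF9, C[4] = 0x7C

C[1]: P[1] ⊕ 0x75 = 0x3F; E(K, 0x3F) = 0x0D.
C[2]: P[2] ⊕ 0x0D = 0x70; E(K, 0x70) = 0x42.
C[3]: P[3] ⊕ 0x42 = 0xCB; E(K, 0xCB) = 0xF9.
C[4]: P[4] ⊕ 0xF9 = 0x4E; E(K, 0x4E) = 0x7C.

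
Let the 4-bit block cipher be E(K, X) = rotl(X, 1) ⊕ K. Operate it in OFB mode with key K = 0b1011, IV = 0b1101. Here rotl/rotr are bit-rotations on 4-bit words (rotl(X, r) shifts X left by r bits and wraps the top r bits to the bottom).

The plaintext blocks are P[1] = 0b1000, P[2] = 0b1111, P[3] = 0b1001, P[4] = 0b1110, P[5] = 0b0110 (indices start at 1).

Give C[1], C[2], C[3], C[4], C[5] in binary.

C[1] = 0b1000, C[2] = 0b0100, C[3] = 0b0101, C[4] = 0b1100, C[5] = 0b1001

OFB encryption: S_i = E(K, S_{i−1}) with S_{0} = IV; C_i = P_i ⊕ S_i.
C[1]: S = E(K, 0b1101) = 0b0000; 0b1000 ⊕ 0b0000 = 0b1000.
C[2]: S = E(K, 0b0000) = 0b1011; 0b1111 ⊕ 0b1011 = 0b0100.
C[3]: S = E(K, 0b1011) = 0b1100; 0b1001 ⊕ 0b1100 = 0b0101.
C[4]: S = E(K, 0b1100) = 0b0010; 0b1110 ⊕ 0b0010 = 0b1100.
C[5]: S = E(K, 0b0010) = 0b1111; 0b0110 ⊕ 0b1111 = 0b1001.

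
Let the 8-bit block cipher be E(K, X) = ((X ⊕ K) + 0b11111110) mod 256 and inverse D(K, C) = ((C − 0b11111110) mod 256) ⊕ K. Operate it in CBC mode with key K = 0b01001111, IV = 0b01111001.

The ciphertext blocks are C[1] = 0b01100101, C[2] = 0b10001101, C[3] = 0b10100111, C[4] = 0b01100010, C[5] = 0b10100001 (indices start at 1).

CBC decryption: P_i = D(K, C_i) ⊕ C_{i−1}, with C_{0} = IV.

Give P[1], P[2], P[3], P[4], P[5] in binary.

P[1]: D(K, 0b01100101) = 0b00101000; 0b00101000 ⊕ 0b01111001 = 0b01010001.
P[2]: D(K, 0b10001101) = 0b11000000; 0b11000000 ⊕ 0b01100101 = 0b10100101.
P[3]: D(K, 0b10100111) = 0b11100110; 0b11100110 ⊕ 0b10001101 = 0b01101011.
P[4]: D(K, 0b01100010) = 0b00101011; 0b00101011 ⊕ 0b10100111 = 0b10001100.
P[5]: D(K, 0b10100001) = 0b11101100; 0b11101100 ⊕ 0b01100010 = 0b10001110.

P[1] = 0b01010001, P[2] = 0b10100101, P[3] = 0b01101011, P[4] = 0b10001100, P[5] = 0b10001110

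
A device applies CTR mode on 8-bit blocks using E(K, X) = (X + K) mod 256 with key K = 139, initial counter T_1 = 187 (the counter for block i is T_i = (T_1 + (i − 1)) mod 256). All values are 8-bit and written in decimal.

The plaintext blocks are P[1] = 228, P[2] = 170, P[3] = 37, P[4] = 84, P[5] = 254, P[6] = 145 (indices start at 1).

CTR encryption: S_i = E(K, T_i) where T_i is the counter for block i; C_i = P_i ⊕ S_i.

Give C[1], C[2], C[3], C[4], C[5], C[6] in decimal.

C[1] = 162, C[2] = 237, C[3] = 109, C[4] = 29, C[5] = 180, C[6] = 218

C[1]: T = 187, S = E(K, T) = 70; 228 ⊕ 70 = 162.
C[2]: T = 188, S = E(K, T) = 71; 170 ⊕ 71 = 237.
C[3]: T = 189, S = E(K, T) = 72; 37 ⊕ 72 = 109.
C[4]: T = 190, S = E(K, T) = 73; 84 ⊕ 73 = 29.
C[5]: T = 191, S = E(K, T) = 74; 254 ⊕ 74 = 180.
C[6]: T = 192, S = E(K, T) = 75; 145 ⊕ 75 = 218.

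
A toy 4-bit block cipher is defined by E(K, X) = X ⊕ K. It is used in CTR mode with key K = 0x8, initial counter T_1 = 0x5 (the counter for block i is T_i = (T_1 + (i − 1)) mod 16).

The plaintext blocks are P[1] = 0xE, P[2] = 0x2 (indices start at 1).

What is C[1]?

CTR encryption: S_i = E(K, T_i) where T_i is the counter for block i; C_i = P_i ⊕ S_i.
C[1]: T = 0x5, S = E(K, T) = 0xD; 0xE ⊕ 0xD = 0x3.

C[1] = 0x3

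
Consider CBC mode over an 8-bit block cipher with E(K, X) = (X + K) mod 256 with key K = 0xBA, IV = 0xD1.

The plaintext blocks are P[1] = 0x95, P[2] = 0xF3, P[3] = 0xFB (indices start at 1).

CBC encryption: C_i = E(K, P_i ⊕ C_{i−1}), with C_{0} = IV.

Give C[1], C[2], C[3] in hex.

C[1] = 0xFE, C[2] = 0xC7, C[3] = 0xF6

C[1]: P[1] ⊕ 0xD1 = 0x44; E(K, 0x44) = 0xFE.
C[2]: P[2] ⊕ 0xFE = 0x0D; E(K, 0x0D) = 0xC7.
C[3]: P[3] ⊕ 0xC7 = 0x3C; E(K, 0x3C) = 0xF6.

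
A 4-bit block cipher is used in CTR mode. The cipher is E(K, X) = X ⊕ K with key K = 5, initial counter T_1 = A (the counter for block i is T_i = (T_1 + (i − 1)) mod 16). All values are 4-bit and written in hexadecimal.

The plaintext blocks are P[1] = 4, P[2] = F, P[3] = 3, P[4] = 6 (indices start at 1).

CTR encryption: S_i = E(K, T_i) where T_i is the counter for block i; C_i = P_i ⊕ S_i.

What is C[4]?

C[4] = E

C[1]: T = A, S = E(K, T) = F; 4 ⊕ F = B.
C[2]: T = B, S = E(K, T) = E; F ⊕ E = 1.
C[3]: T = C, S = E(K, T) = 9; 3 ⊕ 9 = A.
C[4]: T = D, S = E(K, T) = 8; 6 ⊕ 8 = E.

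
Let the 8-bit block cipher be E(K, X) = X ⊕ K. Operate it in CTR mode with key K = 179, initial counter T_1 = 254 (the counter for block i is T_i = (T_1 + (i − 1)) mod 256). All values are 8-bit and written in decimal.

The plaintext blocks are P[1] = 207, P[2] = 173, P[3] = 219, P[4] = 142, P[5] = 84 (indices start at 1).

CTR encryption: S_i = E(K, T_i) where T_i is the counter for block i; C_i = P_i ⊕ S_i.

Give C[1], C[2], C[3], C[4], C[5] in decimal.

C[1] = 130, C[2] = 225, C[3] = 104, C[4] = 60, C[5] = 229

C[1]: T = 254, S = E(K, T) = 77; 207 ⊕ 77 = 130.
C[2]: T = 255, S = E(K, T) = 76; 173 ⊕ 76 = 225.
C[3]: T = 0, S = E(K, T) = 179; 219 ⊕ 179 = 104.
C[4]: T = 1, S = E(K, T) = 178; 142 ⊕ 178 = 60.
C[5]: T = 2, S = E(K, T) = 177; 84 ⊕ 177 = 229.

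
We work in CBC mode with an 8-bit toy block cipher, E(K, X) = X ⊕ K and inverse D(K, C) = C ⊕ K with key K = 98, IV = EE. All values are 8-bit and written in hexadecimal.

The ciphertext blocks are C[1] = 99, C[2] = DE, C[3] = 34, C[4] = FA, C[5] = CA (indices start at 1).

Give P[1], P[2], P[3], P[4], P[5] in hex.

P[1] = EF, P[2] = DF, P[3] = 72, P[4] = 56, P[5] = A8

CBC decryption: P_i = D(K, C_i) ⊕ C_{i−1}, with C_{0} = IV.
P[1]: D(K, 99) = 01; 01 ⊕ EE = EF.
P[2]: D(K, DE) = 46; 46 ⊕ 99 = DF.
P[3]: D(K, 34) = AC; AC ⊕ DE = 72.
P[4]: D(K, FA) = 62; 62 ⊕ 34 = 56.
P[5]: D(K, CA) = 52; 52 ⊕ FA = A8.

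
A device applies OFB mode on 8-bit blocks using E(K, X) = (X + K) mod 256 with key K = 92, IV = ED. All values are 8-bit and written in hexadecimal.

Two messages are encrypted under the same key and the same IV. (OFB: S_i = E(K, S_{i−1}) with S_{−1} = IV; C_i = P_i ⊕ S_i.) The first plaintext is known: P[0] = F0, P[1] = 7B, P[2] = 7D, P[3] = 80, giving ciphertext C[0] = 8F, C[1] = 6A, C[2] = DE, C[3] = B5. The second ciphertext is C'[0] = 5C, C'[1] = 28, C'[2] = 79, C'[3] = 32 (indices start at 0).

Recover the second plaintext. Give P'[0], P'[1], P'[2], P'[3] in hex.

P'[0] = 23, P'[1] = 39, P'[2] = DA, P'[3] = 07

In OFB with a reused IV, both messages share the same keystream S_i, so C_i ⊕ C'_i = P_i ⊕ P'_i and thus P'_i = P_i ⊕ C_i ⊕ C'_i.
P'[0]: F0 ⊕ 8F ⊕ 5C = 23.
P'[1]: 7B ⊕ 6A ⊕ 28 = 39.
P'[2]: 7D ⊕ DE ⊕ 79 = DA.
P'[3]: 80 ⊕ B5 ⊕ 32 = 07.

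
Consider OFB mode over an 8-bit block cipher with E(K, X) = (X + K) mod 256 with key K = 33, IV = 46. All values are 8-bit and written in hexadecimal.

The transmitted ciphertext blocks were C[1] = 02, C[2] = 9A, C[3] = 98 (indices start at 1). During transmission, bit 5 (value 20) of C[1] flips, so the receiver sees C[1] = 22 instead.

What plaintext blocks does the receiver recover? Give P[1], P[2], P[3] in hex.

OFB decryption: S_i = E(K, S_{i−1}) with S_{0} = IV; P_i = C_i ⊕ S_i.
Only C[1] changed, to 22. In OFB, a change in C_i flips the same bit in P_i only; the keystream is unaffected. Decrypting the received ciphertext:
P[1]: S = E(K, 46) = 79; 22 ⊕ 79 = 5B.
P[2]: S = E(K, 79) = AC; 9A ⊕ AC = 36.
P[3]: S = E(K, AC) = DF; 98 ⊕ DF = 47.
Blocks that differ from the original plaintext: P[1].

P[1] = 5B, P[2] = 36, P[3] = 47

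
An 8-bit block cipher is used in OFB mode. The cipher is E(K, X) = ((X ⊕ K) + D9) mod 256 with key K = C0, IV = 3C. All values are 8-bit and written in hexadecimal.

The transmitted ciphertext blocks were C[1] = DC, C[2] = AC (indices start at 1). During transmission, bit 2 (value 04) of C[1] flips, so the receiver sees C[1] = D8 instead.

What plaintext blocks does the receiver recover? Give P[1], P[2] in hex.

OFB decryption: S_i = E(K, S_{i−1}) with S_{0} = IV; P_i = C_i ⊕ S_i.
Only C[1] changed, to D8. In OFB, a change in C_i flips the same bit in P_i only; the keystream is unaffected. Decrypting the received ciphertext:
P[1]: S = E(K, 3C) = D5; D8 ⊕ D5 = 0D.
P[2]: S = E(K, D5) = EE; AC ⊕ EE = 42.
Blocks that differ from the original plaintext: P[1].

P[1] = 0D, P[2] = 42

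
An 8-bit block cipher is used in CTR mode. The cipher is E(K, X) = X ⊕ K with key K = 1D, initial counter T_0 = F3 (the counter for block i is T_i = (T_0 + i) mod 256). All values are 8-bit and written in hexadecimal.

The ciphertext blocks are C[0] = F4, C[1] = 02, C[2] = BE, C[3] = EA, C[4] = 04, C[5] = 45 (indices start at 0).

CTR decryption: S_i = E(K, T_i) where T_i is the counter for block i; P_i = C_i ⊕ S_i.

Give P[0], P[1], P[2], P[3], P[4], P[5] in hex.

P[0]: T = F3, S = E(K, T) = EE; F4 ⊕ EE = 1A.
P[1]: T = F4, S = E(K, T) = E9; 02 ⊕ E9 = EB.
P[2]: T = F5, S = E(K, T) = E8; BE ⊕ E8 = 56.
P[3]: T = F6, S = E(K, T) = EB; EA ⊕ EB = 01.
P[4]: T = F7, S = E(K, T) = EA; 04 ⊕ EA = EE.
P[5]: T = F8, S = E(K, T) = E5; 45 ⊕ E5 = A0.

P[0] = 1A, P[1] = EB, P[2] = 56, P[3] = 01, P[4] = EE, P[5] = A0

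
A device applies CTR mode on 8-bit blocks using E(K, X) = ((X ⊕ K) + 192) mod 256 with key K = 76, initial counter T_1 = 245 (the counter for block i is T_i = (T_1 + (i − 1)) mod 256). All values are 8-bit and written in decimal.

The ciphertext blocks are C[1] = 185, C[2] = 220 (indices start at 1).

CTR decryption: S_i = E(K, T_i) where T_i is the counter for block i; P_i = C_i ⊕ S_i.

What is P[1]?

P[1] = 192

P[1]: T = 245, S = E(K, T) = 121; 185 ⊕ 121 = 192.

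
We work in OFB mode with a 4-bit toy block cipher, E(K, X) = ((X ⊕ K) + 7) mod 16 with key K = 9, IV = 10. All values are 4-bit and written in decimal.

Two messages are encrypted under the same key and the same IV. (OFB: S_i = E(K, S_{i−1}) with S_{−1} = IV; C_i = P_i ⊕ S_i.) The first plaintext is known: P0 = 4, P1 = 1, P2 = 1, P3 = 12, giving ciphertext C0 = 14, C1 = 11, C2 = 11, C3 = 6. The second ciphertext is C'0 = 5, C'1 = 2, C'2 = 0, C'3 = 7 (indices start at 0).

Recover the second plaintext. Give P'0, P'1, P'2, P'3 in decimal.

P'0 = 15, P'1 = 8, P'2 = 10, P'3 = 13

In OFB with a reused IV, both messages share the same keystream S_i, so C_i ⊕ C'_i = P_i ⊕ P'_i and thus P'_i = P_i ⊕ C_i ⊕ C'_i.
P'0: 4 ⊕ 14 ⊕ 5 = 15.
P'1: 1 ⊕ 11 ⊕ 2 = 8.
P'2: 1 ⊕ 11 ⊕ 0 = 10.
P'3: 12 ⊕ 6 ⊕ 7 = 13.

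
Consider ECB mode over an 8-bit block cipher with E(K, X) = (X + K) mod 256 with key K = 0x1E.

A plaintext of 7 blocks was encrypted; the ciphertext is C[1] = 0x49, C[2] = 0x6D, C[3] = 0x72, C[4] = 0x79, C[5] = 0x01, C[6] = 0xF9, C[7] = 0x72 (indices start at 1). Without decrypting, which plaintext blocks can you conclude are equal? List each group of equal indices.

ECB encrypts each block independently with the same key, so equal ciphertext blocks imply equal plaintext blocks.
C[3] = C[7] = 0x72, so P[3] = P[7].

P[3] = P[7]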